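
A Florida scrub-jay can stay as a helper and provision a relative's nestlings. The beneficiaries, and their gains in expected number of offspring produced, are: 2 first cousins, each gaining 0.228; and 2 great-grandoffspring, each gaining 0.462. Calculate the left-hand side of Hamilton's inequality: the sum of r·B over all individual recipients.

0.1725

r to a first cousin = 1/8 (first cousins share one grandparent pair — two paths of length 4: r = 2·(1/2)^4 = 1/8).
r to a great-grandoffspring = 1/8 (three parent–offspring links: r = (1/2)^3 = 1/8).
Summing one r·B term per recipient: 2·0.125·0.228 + 2·0.125·0.462 = 0.1725.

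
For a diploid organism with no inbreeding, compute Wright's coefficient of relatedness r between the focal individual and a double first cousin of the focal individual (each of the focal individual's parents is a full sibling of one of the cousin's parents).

0.25

Each parent–offspring link contributes a factor of 1/2, and independent paths through distinct common ancestors add.
Double first cousins share both grandparent pairs — four paths of length 4: r = 4·(1/2)^4 = 1/4.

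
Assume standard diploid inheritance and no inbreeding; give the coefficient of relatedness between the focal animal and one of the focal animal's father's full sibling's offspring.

0.125

Each parent–offspring link contributes a factor of 1/2, and independent paths through distinct common ancestors add.
First cousins share one grandparent pair — two paths of length 4: r = 2·(1/2)^4 = 1/8.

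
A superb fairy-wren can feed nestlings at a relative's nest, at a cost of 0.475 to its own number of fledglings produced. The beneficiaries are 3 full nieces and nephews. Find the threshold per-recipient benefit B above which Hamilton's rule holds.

r to a full niece or nephew = 1/4 (full aunt/uncle↔niece/nephew: two paths of length 3 through the shared grandparent pair: r = 2·(1/2)^3 = 1/4).
Hamilton's rule with n recipients of equal r: n·r·B > C, so B > C/(n·r) = 0.475/(3·0.25) = 0.6333.

0.6333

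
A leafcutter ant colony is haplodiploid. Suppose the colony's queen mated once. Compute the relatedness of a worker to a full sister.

0.75

Haplodiploid full sisters inherit their father's entire haploid genome identically (contributing 1/2) and on average half of their mother's contribution (1/2 · 1/2 = 1/4); r = 1/2 + 1/4 = 3/4.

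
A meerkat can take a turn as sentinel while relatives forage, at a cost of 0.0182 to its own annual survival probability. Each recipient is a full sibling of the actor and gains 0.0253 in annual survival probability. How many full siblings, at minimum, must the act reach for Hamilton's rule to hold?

2

r to a full sibling = 0.5 (full sibs share both parents — two paths of length 2: r = 2·(1/2)^2 = 1/2).
Hamilton's rule: n·r·B > C  ⇒  n > C/(r·B) = 0.0182/(0.5·0.0253) = 1.439.
The smallest integer exceeding 1.439 is 2.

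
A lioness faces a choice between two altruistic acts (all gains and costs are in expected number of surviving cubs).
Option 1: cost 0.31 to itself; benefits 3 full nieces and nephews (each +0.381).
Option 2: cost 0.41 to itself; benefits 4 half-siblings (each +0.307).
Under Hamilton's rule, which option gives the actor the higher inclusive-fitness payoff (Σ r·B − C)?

Option 1: r to a full niece or nephew = 0.25.
Option 1: Σ r·B − C = (3·0.25·0.381) − 0.31 = -0.02425.
Option 2: r to a half-sibling = 0.25.
Option 2: Σ r·B − C = (4·0.25·0.307) − 0.41 = -0.103.
Option 1 has the higher net inclusive-fitness payoff.

Option 1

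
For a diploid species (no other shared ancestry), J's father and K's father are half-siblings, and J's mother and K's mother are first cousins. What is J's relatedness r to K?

0.09375

Wright's path rule: contributions from independent ancestry routes add.
J and K are related in two ways: half first cousins through their fathers (r = 1/16) and second cousins through their mothers (r = 1/32).
r = 1/16 + 1/32 = 0.09375.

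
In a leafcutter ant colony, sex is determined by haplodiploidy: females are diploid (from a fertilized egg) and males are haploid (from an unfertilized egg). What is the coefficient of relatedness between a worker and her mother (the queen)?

0.5

One meiotic link between diploid queen and diploid daughter: r = 1/2.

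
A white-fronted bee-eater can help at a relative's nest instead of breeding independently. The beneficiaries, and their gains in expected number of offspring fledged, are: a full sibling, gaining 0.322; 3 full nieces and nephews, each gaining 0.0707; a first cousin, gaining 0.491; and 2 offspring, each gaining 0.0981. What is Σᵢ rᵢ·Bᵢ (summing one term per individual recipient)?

0.3735

r to a full sibling = 1/2 (full sibs share both parents — two paths of length 2: r = 2·(1/2)^2 = 1/2).
r to a full niece or nephew = 1/4 (full aunt/uncle↔niece/nephew: two paths of length 3 through the shared grandparent pair: r = 2·(1/2)^3 = 1/4).
r to a first cousin = 0.125 (first cousins share one grandparent pair — two paths of length 4: r = 2·(1/2)^4 = 1/8).
r to an offspring = 0.5 (one parent–offspring link: r = (1/2)^1 = 1/2).
Summing one r·B term per recipient: 1·0.5·0.322 + 3·0.25·0.0707 + 1·0.125·0.491 + 2·0.5·0.0981 = 0.3735.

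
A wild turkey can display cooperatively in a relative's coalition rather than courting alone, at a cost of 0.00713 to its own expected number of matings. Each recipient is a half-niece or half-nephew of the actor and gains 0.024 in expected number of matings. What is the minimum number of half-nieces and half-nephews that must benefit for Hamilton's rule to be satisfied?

3

r to a half-niece or half-nephew = 1/8 (half-aunt/uncle↔niece/nephew: one path of length 3: r = (1/2)^3 = 1/8).
Hamilton's rule: n·r·B > C  ⇒  n > C/(r·B) = 0.00713/(0.125·0.024) = 2.377.
The smallest integer exceeding 2.377 is 3.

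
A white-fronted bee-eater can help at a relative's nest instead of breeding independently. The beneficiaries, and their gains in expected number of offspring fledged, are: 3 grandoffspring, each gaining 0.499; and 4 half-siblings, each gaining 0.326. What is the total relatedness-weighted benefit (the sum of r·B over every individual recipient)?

0.70025

r to a grandoffspring = 1/4 (two parent–offspring links: r = (1/2)^2 = 1/4).
r to a half-sibling = 0.25 (half-sibs share one parent — one path of length 2: r = (1/2)^2 = 1/4).
Summing one r·B term per recipient: 3·0.25·0.499 + 4·0.25·0.326 = 0.70025.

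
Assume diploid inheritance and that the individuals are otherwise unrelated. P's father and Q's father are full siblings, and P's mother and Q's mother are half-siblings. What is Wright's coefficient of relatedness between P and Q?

0.1875

Wright's path rule: contributions from independent ancestry routes add.
P and Q are related in two ways: first cousins through their fathers (r = 1/8) and half first cousins through their mothers (r = 1/16).
r = 1/8 + 1/16 = 3/16 = 0.1875.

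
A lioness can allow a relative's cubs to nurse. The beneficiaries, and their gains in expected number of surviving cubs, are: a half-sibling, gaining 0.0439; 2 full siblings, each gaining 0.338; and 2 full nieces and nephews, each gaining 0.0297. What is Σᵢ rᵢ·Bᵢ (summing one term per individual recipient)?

r to a half-sibling = 1/4 (half-sibs share one parent — one path of length 2: r = (1/2)^2 = 1/4).
r to a full sibling = 1/2 (full sibs share both parents — two paths of length 2: r = 2·(1/2)^2 = 1/2).
r to a full niece or nephew = 0.25 (full aunt/uncle↔niece/nephew: two paths of length 3 through the shared grandparent pair: r = 2·(1/2)^3 = 1/4).
Summing one r·B term per recipient: 1·0.25·0.0439 + 2·0.5·0.338 + 2·0.25·0.0297 = 0.363825.

0.363825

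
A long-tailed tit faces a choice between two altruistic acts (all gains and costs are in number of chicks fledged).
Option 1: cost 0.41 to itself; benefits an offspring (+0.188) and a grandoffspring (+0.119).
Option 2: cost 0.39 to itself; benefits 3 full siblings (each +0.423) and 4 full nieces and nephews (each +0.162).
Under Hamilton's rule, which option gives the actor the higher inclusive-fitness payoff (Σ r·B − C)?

Option 1: r to an offspring = 0.5.
Option 1: r to a grandoffspring = 0.25.
Option 1: Σ r·B − C = (1·0.5·0.188 + 1·0.25·0.119) − 0.41 = -0.28625.
Option 2: r to a full sibling = 0.5.
Option 2: r to a full niece or nephew = 0.25.
Option 2: Σ r·B − C = (3·0.5·0.423 + 4·0.25·0.162) − 0.39 = 0.4065.
Option 2 has the higher net inclusive-fitness payoff.

Option 2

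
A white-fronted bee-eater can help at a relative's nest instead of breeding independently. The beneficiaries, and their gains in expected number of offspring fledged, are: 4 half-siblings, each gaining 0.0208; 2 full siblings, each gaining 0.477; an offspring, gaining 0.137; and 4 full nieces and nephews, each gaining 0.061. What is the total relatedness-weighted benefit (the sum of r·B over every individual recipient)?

0.6273

r to a half-sibling = 0.25 (half-sibs share one parent — one path of length 2: r = (1/2)^2 = 1/4).
r to a full sibling = 0.5 (full sibs share both parents — two paths of length 2: r = 2·(1/2)^2 = 1/2).
r to an offspring = 0.5 (one parent–offspring link: r = (1/2)^1 = 1/2).
r to a full niece or nephew = 1/4 (full aunt/uncle↔niece/nephew: two paths of length 3 through the shared grandparent pair: r = 2·(1/2)^3 = 1/4).
Summing one r·B term per recipient: 4·0.25·0.0208 + 2·0.5·0.477 + 1·0.5·0.137 + 4·0.25·0.061 = 0.6273.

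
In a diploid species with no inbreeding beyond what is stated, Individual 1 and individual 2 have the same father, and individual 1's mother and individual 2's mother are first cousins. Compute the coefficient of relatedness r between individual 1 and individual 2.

0.28125

With two independent routes of shared ancestry, r is the sum of the two contributions.
Individual 1 and individual 2 are related in two ways: half-sibs through their shared father (r = 1/4) and second cousins through their mothers (r = 1/32).
r = 1/4 + 1/32 = 0.28125.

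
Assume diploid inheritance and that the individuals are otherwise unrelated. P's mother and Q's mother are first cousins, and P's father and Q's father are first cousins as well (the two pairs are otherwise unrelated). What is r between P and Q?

Relatedness sums over independent paths through distinct common ancestors.
P and Q are related in two ways: second cousins through their mothers (r = 1/32) and second cousins through their fathers (r = 1/32).
r = 1/32 + 1/32 = 1/16 = 0.0625.

0.0625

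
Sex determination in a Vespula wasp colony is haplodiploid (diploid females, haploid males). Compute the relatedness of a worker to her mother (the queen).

One meiotic link between diploid queen and diploid daughter: r = 1/2.

0.5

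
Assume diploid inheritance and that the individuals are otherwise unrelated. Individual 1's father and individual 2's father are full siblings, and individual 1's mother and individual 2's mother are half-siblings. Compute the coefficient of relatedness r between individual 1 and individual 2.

Independent pedigree routes through distinct common ancestors add.
Individual 1 and individual 2 are related in two ways: first cousins through their fathers (r = 1/8) and half first cousins through their mothers (r = 1/16).
r = 1/8 + 1/16 = 0.1875.

0.1875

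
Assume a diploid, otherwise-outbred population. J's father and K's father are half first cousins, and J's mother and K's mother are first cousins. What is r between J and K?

With two independent routes of shared ancestry, r is the sum of the two contributions.
J and K are related in two ways: half second cousins through their fathers (r = 1/64) and second cousins through their mothers (r = 1/32).
r = 1/64 + 1/32 = 0.046875.

0.046875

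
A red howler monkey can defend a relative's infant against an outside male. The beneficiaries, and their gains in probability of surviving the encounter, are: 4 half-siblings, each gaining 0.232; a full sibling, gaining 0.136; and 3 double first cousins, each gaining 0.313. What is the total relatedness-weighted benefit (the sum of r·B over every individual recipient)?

r to a half-sibling = 1/4 (half-sibs share one parent — one path of length 2: r = (1/2)^2 = 1/4).
r to a full sibling = 0.5 (full sibs share both parents — two paths of length 2: r = 2·(1/2)^2 = 1/2).
r to a double first cousin = 1/4 (double first cousins share both grandparent pairs — four paths of length 4: r = 4·(1/2)^4 = 1/4).
Summing one r·B term per recipient: 4·0.25·0.232 + 1·0.5·0.136 + 3·0.25·0.313 = 0.53475.

0.53475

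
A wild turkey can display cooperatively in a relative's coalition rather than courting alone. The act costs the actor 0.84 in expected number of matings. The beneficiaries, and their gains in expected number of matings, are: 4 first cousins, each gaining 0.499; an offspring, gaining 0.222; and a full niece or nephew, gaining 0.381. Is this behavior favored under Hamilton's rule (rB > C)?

No

Hamilton's rule: the trait is favored when the sum of r·B over every recipient exceeds the actor's cost C.
r to a first cousin = 0.125 (first cousins share one grandparent pair — two paths of length 4: r = 2·(1/2)^4 = 1/8).
r to an offspring = 0.5 (one parent–offspring link: r = (1/2)^1 = 1/2).
r to a full niece or nephew = 0.25 (full aunt/uncle↔niece/nephew: two paths of length 3 through the shared grandparent pair: r = 2·(1/2)^3 = 1/4).
Summing one r·B term per recipient: 4·0.125·0.499 + 1·0.5·0.222 + 1·0.25·0.381 = 0.45575.
0.45575 < 0.84: the indirect benefit is less than the cost.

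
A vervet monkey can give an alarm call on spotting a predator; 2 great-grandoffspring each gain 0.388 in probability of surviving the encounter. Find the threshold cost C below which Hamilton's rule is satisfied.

r to a great-grandoffspring = 1/8 (three parent–offspring links: r = (1/2)^3 = 1/8).
Hamilton's rule: n·r·B > C, so the trait is favored while C < n·r·B = 2·0.125·0.388 = 0.097.

0.097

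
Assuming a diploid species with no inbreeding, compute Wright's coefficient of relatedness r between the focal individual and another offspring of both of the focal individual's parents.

0.5

Each parent–offspring link contributes a factor of 1/2, and independent paths through distinct common ancestors add.
Full sibs share both parents — two paths of length 2: r = 2·(1/2)^2 = 1/2.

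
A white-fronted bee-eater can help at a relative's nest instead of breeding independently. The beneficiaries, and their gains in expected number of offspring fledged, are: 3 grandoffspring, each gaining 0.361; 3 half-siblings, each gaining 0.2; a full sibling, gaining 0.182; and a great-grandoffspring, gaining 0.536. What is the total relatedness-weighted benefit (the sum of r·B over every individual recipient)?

r to a grandoffspring = 1/4 (two parent–offspring links: r = (1/2)^2 = 1/4).
r to a half-sibling = 0.25 (half-sibs share one parent — one path of length 2: r = (1/2)^2 = 1/4).
r to a full sibling = 0.5 (full sibs share both parents — two paths of length 2: r = 2·(1/2)^2 = 1/2).
r to a great-grandoffspring = 1/8 (three parent–offspring links: r = (1/2)^3 = 1/8).
Summing one r·B term per recipient: 3·0.25·0.361 + 3·0.25·0.2 + 1·0.5·0.182 + 1·0.125·0.536 = 0.57875.

0.57875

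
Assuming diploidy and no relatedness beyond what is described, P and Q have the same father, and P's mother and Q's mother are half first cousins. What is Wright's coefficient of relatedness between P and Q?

Relatedness sums over independent paths through distinct common ancestors.
P and Q are related in two ways: half-sibs through their shared father (r = 1/4) and half second cousins through their mothers (r = 1/64).
r = 1/4 + 1/64 = 0.265625.

0.265625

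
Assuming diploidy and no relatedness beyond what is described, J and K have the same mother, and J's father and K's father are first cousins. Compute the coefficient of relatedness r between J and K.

0.28125

Independent pedigree routes through distinct common ancestors add.
J and K are related in two ways: half-sibs through their shared mother (r = 1/4) and second cousins through their fathers (r = 1/32).
r = 1/4 + 1/32 = 9/32 = 0.28125.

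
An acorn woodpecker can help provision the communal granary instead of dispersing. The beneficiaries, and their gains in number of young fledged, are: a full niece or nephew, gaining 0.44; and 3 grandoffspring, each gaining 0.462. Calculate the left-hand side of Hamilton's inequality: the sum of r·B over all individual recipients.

r to a full niece or nephew = 0.25 (full aunt/uncle↔niece/nephew: two paths of length 3 through the shared grandparent pair: r = 2·(1/2)^3 = 1/4).
r to a grandoffspring = 0.25 (two parent–offspring links: r = (1/2)^2 = 1/4).
Summing one r·B term per recipient: 1·0.25·0.44 + 3·0.25·0.462 = 0.4565.

0.4565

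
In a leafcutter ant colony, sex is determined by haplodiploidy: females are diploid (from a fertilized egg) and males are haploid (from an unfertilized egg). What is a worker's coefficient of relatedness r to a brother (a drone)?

Her haploid brother carries none of their father's genes and a random half of their mother's genome; that half matches the maternal half of her own genome with probability 1/2: r = 1/2 · 1/2 = 1/4.

0.25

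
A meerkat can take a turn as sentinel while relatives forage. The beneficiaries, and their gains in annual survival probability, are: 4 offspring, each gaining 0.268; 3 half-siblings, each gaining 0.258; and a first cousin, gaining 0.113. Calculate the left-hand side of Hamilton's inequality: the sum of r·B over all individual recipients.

0.743625

r to an offspring = 0.5 (one parent–offspring link: r = (1/2)^1 = 1/2).
r to a half-sibling = 1/4 (half-sibs share one parent — one path of length 2: r = (1/2)^2 = 1/4).
r to a first cousin = 0.125 (first cousins share one grandparent pair — two paths of length 4: r = 2·(1/2)^4 = 1/8).
Summing one r·B term per recipient: 4·0.5·0.268 + 3·0.25·0.258 + 1·0.125·0.113 = 0.743625.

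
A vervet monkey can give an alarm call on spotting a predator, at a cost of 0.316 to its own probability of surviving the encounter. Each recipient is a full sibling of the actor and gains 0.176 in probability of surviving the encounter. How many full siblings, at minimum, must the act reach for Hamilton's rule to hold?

4

r to a full sibling = 1/2 (full sibs share both parents — two paths of length 2: r = 2·(1/2)^2 = 1/2).
Hamilton's rule: n·r·B > C  ⇒  n > C/(r·B) = 0.316/(0.5·0.176) = 3.591.
The smallest integer exceeding 3.591 is 4.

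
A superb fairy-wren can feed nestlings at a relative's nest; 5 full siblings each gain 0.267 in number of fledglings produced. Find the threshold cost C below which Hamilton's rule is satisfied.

0.6675

r to a full sibling = 0.5 (full sibs share both parents — two paths of length 2: r = 2·(1/2)^2 = 1/2).
Hamilton's rule: n·r·B > C, so the trait is favored while C < n·r·B = 5·0.5·0.267 = 0.6675.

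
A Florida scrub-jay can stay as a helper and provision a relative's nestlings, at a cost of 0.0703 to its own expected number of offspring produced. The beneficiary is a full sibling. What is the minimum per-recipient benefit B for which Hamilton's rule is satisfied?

r to a full sibling = 1/2 (full sibs share both parents — two paths of length 2: r = 2·(1/2)^2 = 1/2).
Hamilton's rule with n recipients of equal r: n·r·B > C, so B > C/(n·r) = 0.0703/(1·0.5) = 0.1406.

0.1406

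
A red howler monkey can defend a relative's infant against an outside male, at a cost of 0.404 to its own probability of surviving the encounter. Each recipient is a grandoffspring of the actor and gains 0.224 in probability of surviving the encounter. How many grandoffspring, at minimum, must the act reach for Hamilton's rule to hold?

8

r to a grandoffspring = 0.25 (two parent–offspring links: r = (1/2)^2 = 1/4).
Hamilton's rule: n·r·B > C  ⇒  n > C/(r·B) = 0.404/(0.25·0.224) = 7.214.
The smallest integer exceeding 7.214 is 8.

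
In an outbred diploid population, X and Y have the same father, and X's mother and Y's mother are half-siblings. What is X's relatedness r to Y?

0.3125

Independent pedigree routes through distinct common ancestors add.
X and Y are related in two ways: half-sibs through their shared father (r = 1/4) and half first cousins through their mothers (r = 1/16).
r = 1/4 + 1/16 = 0.3125.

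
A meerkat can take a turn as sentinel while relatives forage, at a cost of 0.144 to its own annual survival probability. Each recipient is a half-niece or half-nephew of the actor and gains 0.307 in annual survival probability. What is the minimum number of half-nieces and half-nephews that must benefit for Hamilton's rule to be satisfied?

r to a half-niece or half-nephew = 1/8 (half-aunt/uncle↔niece/nephew: one path of length 3: r = (1/2)^3 = 1/8).
Hamilton's rule: n·r·B > C  ⇒  n > C/(r·B) = 0.144/(0.125·0.307) = 3.752.
The smallest integer exceeding 3.752 is 4.

4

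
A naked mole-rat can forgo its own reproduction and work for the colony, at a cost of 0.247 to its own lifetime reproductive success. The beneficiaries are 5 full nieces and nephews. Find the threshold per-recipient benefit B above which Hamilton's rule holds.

0.1976

r to a full niece or nephew = 0.25 (full aunt/uncle↔niece/nephew: two paths of length 3 through the shared grandparent pair: r = 2·(1/2)^3 = 1/4).
Hamilton's rule with n recipients of equal r: n·r·B > C, so B > C/(n·r) = 0.247/(5·0.25) = 0.1976.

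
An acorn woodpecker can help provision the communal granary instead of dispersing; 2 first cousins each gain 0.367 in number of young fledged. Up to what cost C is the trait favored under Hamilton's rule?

0.09175

r to a first cousin = 1/8 (first cousins share one grandparent pair — two paths of length 4: r = 2·(1/2)^4 = 1/8).
Hamilton's rule: n·r·B > C, so the trait is favored while C < n·r·B = 2·0.125·0.367 = 0.09175.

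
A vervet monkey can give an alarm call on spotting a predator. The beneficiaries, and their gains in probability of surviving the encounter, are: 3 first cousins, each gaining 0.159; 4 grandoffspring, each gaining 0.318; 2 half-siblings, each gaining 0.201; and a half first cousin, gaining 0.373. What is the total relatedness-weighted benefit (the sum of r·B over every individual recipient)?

r to a first cousin = 0.125 (first cousins share one grandparent pair — two paths of length 4: r = 2·(1/2)^4 = 1/8).
r to a grandoffspring = 1/4 (two parent–offspring links: r = (1/2)^2 = 1/4).
r to a half-sibling = 0.25 (half-sibs share one parent — one path of length 2: r = (1/2)^2 = 1/4).
r to a half first cousin = 1/16 (half first cousins share one grandparent — one path of length 4: r = (1/2)^4 = 1/16).
Summing one r·B term per recipient: 3·0.125·0.159 + 4·0.25·0.318 + 2·0.25·0.201 + 1·0.0625·0.373 = 0.5014375.

0.5014375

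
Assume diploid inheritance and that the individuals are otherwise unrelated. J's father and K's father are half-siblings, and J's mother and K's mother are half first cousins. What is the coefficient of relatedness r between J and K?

Relatedness sums over independent paths through distinct common ancestors.
J and K are related in two ways: half first cousins through their fathers (r = 1/16) and half second cousins through their mothers (r = 1/64).
r = 1/16 + 1/64 = 5/64 = 0.078125.

0.078125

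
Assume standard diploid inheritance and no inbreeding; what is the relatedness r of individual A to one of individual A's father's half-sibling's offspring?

Each parent–offspring link contributes a factor of 1/2, and independent paths through distinct common ancestors add.
Half first cousins share one grandparent — one path of length 4: r = (1/2)^4 = 1/16.

0.0625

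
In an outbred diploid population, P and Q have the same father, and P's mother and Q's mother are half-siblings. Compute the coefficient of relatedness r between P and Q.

0.3125

Relatedness sums over independent paths through distinct common ancestors.
P and Q are related in two ways: half-sibs through their shared father (r = 1/4) and half first cousins through their mothers (r = 1/16).
r = 1/4 + 1/16 = 5/16 = 0.3125.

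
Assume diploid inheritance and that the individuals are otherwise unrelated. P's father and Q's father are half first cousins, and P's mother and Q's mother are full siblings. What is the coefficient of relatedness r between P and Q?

0.140625

With two independent routes of shared ancestry, r is the sum of the two contributions.
P and Q are related in two ways: half second cousins through their fathers (r = 1/64) and first cousins through their mothers (r = 1/8).
r = 1/64 + 1/8 = 0.140625.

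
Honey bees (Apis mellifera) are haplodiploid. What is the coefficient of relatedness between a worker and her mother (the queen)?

0.5

One meiotic link between diploid queen and diploid daughter: r = 1/2.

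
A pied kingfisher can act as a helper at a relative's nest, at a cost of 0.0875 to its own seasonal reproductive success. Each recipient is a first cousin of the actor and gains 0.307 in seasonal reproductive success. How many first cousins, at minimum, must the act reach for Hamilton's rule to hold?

3

r to a first cousin = 1/8 (first cousins share one grandparent pair — two paths of length 4: r = 2·(1/2)^4 = 1/8).
Hamilton's rule: n·r·B > C  ⇒  n > C/(r·B) = 0.0875/(0.125·0.307) = 2.28.
The smallest integer exceeding 2.28 is 3.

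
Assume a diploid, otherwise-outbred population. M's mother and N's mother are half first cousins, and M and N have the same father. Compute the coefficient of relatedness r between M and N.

0.265625

Independent pedigree routes through distinct common ancestors add.
M and N are related in two ways: half second cousins through their mothers (r = 1/64) and half-sibs through their shared father (r = 1/4).
r = 1/64 + 1/4 = 0.265625.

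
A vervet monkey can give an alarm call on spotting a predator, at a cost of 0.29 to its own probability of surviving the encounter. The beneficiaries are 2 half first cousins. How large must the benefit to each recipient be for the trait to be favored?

2.32

r to a half first cousin = 1/16 (half first cousins share one grandparent — one path of length 4: r = (1/2)^4 = 1/16).
Hamilton's rule with n recipients of equal r: n·r·B > C, so B > C/(n·r) = 0.29/(2·0.0625) = 2.32.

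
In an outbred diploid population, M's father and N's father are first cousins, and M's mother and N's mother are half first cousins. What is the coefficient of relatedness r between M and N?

0.046875

Wright's path rule: contributions from independent ancestry routes add.
M and N are related in two ways: second cousins through their fathers (r = 1/32) and half second cousins through their mothers (r = 1/64).
r = 1/32 + 1/64 = 3/64 = 0.046875.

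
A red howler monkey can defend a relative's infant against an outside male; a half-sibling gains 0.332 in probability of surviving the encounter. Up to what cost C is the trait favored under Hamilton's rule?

0.083

r to a half-sibling = 1/4 (half-sibs share one parent — one path of length 2: r = (1/2)^2 = 1/4).
Hamilton's rule: n·r·B > C, so the trait is favored while C < n·r·B = 1·0.25·0.332 = 0.083.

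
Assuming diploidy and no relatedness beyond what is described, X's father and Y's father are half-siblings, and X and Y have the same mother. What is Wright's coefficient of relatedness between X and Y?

Relatedness sums over independent paths through distinct common ancestors.
X and Y are related in two ways: half first cousins through their fathers (r = 1/16) and half-sibs through their shared mother (r = 1/4).
r = 1/16 + 1/4 = 5/16 = 0.3125.

0.3125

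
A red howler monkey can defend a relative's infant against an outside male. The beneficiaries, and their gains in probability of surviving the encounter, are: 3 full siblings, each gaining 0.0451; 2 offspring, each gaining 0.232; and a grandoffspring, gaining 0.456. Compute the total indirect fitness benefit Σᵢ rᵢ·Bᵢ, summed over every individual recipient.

0.41365

r to a full sibling = 1/2 (full sibs share both parents — two paths of length 2: r = 2·(1/2)^2 = 1/2).
r to an offspring = 1/2 (one parent–offspring link: r = (1/2)^1 = 1/2).
r to a grandoffspring = 0.25 (two parent–offspring links: r = (1/2)^2 = 1/4).
Summing one r·B term per recipient: 3·0.5·0.0451 + 2·0.5·0.232 + 1·0.25·0.456 = 0.41365.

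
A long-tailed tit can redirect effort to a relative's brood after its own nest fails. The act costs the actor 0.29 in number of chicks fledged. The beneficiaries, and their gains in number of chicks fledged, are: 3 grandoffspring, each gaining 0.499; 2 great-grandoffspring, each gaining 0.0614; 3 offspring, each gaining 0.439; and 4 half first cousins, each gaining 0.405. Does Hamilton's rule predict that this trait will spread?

Hamilton's rule: the trait is favored when the sum of r·B over every recipient exceeds the actor's cost C.
r to a grandoffspring = 1/4 (two parent–offspring links: r = (1/2)^2 = 1/4).
r to a great-grandoffspring = 0.125 (three parent–offspring links: r = (1/2)^3 = 1/8).
r to an offspring = 0.5 (one parent–offspring link: r = (1/2)^1 = 1/2).
r to a half first cousin = 0.0625 (half first cousins share one grandparent — one path of length 4: r = (1/2)^4 = 1/16).
Summing one r·B term per recipient: 3·0.25·0.499 + 2·0.125·0.0614 + 3·0.5·0.439 + 4·0.0625·0.405 = 1.14935.
1.14935 > 0.29: the indirect benefit exceeds the cost.

Yes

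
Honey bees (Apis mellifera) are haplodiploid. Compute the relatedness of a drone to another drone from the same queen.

0.5

Haploid brothers each carry a random half of the queen's diploid genome, so on average they share half: r = 1/2.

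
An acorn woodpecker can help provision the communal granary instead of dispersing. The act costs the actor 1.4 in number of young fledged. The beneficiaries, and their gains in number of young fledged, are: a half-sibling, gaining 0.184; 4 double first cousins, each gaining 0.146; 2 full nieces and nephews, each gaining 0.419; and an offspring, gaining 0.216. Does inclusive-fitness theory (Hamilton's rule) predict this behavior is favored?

Hamilton's rule: the trait is favored when the sum of r·B over every recipient exceeds the actor's cost C.
r to a half-sibling = 0.25 (half-sibs share one parent — one path of length 2: r = (1/2)^2 = 1/4).
r to a double first cousin = 1/4 (double first cousins share both grandparent pairs — four paths of length 4: r = 4·(1/2)^4 = 1/4).
r to a full niece or nephew = 0.25 (full aunt/uncle↔niece/nephew: two paths of length 3 through the shared grandparent pair: r = 2·(1/2)^3 = 1/4).
r to an offspring = 1/2 (one parent–offspring link: r = (1/2)^1 = 1/2).
Summing one r·B term per recipient: 1·0.25·0.184 + 4·0.25·0.146 + 2·0.25·0.419 + 1·0.5·0.216 = 0.5095.
0.5095 < 1.4: the indirect benefit is less than the cost.

No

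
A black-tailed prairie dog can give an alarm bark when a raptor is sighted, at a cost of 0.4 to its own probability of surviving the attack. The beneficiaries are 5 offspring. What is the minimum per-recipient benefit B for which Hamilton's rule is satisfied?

r to an offspring = 1/2 (one parent–offspring link: r = (1/2)^1 = 1/2).
Hamilton's rule with n recipients of equal r: n·r·B > C, so B > C/(n·r) = 0.4/(5·0.5) = 0.16.

0.16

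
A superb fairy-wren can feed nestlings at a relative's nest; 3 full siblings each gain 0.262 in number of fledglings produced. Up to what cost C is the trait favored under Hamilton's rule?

0.393

r to a full sibling = 1/2 (full sibs share both parents — two paths of length 2: r = 2·(1/2)^2 = 1/2).
Hamilton's rule: n·r·B > C, so the trait is favored while C < n·r·B = 3·0.5·0.262 = 0.393.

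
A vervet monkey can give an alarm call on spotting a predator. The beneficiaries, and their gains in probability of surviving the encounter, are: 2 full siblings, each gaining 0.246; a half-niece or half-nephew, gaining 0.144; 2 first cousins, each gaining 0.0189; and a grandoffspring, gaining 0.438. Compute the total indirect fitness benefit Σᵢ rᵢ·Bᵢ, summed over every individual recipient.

r to a full sibling = 0.5 (full sibs share both parents — two paths of length 2: r = 2·(1/2)^2 = 1/2).
r to a half-niece or half-nephew = 1/8 (half-aunt/uncle↔niece/nephew: one path of length 3: r = (1/2)^3 = 1/8).
r to a first cousin = 0.125 (first cousins share one grandparent pair — two paths of length 4: r = 2·(1/2)^4 = 1/8).
r to a grandoffspring = 1/4 (two parent–offspring links: r = (1/2)^2 = 1/4).
Summing one r·B term per recipient: 2·0.5·0.246 + 1·0.125·0.144 + 2·0.125·0.0189 + 1·0.25·0.438 = 0.378225.

0.378225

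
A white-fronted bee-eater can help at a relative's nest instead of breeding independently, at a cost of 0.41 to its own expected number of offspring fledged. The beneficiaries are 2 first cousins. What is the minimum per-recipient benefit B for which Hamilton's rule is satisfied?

r to a first cousin = 0.125 (first cousins share one grandparent pair — two paths of length 4: r = 2·(1/2)^4 = 1/8).
Hamilton's rule with n recipients of equal r: n·r·B > C, so B > C/(n·r) = 0.41/(2·0.125) = 1.64.

1.64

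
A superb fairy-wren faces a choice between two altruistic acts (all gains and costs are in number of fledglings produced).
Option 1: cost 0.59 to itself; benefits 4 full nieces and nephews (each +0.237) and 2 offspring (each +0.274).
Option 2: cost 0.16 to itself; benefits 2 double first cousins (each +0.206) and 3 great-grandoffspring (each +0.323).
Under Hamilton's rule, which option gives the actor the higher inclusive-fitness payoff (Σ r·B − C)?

Option 2

Option 1: r to a full niece or nephew = 0.25.
Option 1: r to an offspring = 0.5.
Option 1: Σ r·B − C = (4·0.25·0.237 + 2·0.5·0.274) − 0.59 = -0.079.
Option 2: r to a double first cousin = 0.25.
Option 2: r to a great-grandoffspring = 0.125.
Option 2: Σ r·B − C = (2·0.25·0.206 + 3·0.125·0.323) − 0.16 = 0.064125.
Option 2 has the higher net inclusive-fitness payoff.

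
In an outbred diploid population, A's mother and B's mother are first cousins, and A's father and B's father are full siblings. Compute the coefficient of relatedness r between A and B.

0.15625

Relatedness sums over independent paths through distinct common ancestors.
A and B are related in two ways: second cousins through their mothers (r = 1/32) and first cousins through their fathers (r = 1/8).
r = 1/32 + 1/8 = 5/32 = 0.15625.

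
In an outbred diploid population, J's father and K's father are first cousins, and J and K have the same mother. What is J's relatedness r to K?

Wright's path rule: contributions from independent ancestry routes add.
J and K are related in two ways: second cousins through their fathers (r = 1/32) and half-sibs through their shared mother (r = 1/4).
r = 1/32 + 1/4 = 9/32 = 0.28125.

0.28125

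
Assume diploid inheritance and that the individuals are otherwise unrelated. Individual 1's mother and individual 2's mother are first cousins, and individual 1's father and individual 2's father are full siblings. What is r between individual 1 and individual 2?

0.15625

Wright's path rule: contributions from independent ancestry routes add.
Individual 1 and individual 2 are related in two ways: second cousins through their mothers (r = 1/32) and first cousins through their fathers (r = 1/8).
r = 1/32 + 1/8 = 0.15625.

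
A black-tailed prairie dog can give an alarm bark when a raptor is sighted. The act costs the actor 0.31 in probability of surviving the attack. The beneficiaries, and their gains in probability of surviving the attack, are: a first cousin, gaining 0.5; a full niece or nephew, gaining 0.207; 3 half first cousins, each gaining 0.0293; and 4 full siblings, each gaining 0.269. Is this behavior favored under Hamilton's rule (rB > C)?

Yes

Hamilton's rule: the trait is favored when the sum of r·B over every recipient exceeds the actor's cost C.
r to a first cousin = 0.125 (first cousins share one grandparent pair — two paths of length 4: r = 2·(1/2)^4 = 1/8).
r to a full niece or nephew = 1/4 (full aunt/uncle↔niece/nephew: two paths of length 3 through the shared grandparent pair: r = 2·(1/2)^3 = 1/4).
r to a half first cousin = 1/16 (half first cousins share one grandparent — one path of length 4: r = (1/2)^4 = 1/16).
r to a full sibling = 0.5 (full sibs share both parents — two paths of length 2: r = 2·(1/2)^2 = 1/2).
Summing one r·B term per recipient: 1·0.125·0.5 + 1·0.25·0.207 + 3·0.0625·0.0293 + 4·0.5·0.269 = 0.65774375.
0.65774375 > 0.31: the indirect benefit exceeds the cost.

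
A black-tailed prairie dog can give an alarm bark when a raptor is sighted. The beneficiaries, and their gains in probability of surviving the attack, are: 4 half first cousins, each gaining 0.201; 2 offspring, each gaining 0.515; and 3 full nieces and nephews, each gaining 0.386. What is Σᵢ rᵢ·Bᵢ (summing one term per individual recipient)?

0.85475

r to a half first cousin = 0.0625 (half first cousins share one grandparent — one path of length 4: r = (1/2)^4 = 1/16).
r to an offspring = 0.5 (one parent–offspring link: r = (1/2)^1 = 1/2).
r to a full niece or nephew = 1/4 (full aunt/uncle↔niece/nephew: two paths of length 3 through the shared grandparent pair: r = 2·(1/2)^3 = 1/4).
Summing one r·B term per recipient: 4·0.0625·0.201 + 2·0.5·0.515 + 3·0.25·0.386 = 0.85475.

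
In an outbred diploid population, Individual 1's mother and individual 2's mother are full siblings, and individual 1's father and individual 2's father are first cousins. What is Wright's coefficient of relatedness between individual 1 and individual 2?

With two independent routes of shared ancestry, r is the sum of the two contributions.
Individual 1 and individual 2 are related in two ways: first cousins through their mothers (r = 1/8) and second cousins through their fathers (r = 1/32).
r = 1/8 + 1/32 = 0.15625.

0.15625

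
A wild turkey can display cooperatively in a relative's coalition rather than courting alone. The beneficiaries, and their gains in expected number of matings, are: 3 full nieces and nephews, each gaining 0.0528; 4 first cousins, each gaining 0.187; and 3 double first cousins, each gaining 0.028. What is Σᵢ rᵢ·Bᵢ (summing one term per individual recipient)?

0.1541

r to a full niece or nephew = 1/4 (full aunt/uncle↔niece/nephew: two paths of length 3 through the shared grandparent pair: r = 2·(1/2)^3 = 1/4).
r to a first cousin = 1/8 (first cousins share one grandparent pair — two paths of length 4: r = 2·(1/2)^4 = 1/8).
r to a double first cousin = 0.25 (double first cousins share both grandparent pairs — four paths of length 4: r = 4·(1/2)^4 = 1/4).
Summing one r·B term per recipient: 3·0.25·0.0528 + 4·0.125·0.187 + 3·0.25·0.028 = 0.1541.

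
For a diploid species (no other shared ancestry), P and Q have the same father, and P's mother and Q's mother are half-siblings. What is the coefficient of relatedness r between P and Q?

0.3125

Relatedness sums over independent paths through distinct common ancestors.
P and Q are related in two ways: half-sibs through their shared father (r = 1/4) and half first cousins through their mothers (r = 1/16).
r = 1/4 + 1/16 = 5/16 = 0.3125.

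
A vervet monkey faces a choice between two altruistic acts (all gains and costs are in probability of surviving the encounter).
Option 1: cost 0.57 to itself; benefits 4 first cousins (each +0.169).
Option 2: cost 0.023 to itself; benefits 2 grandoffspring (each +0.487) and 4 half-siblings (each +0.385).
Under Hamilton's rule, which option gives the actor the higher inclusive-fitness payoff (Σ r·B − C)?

Option 1: r to a first cousin = 0.125.
Option 1: Σ r·B − C = (4·0.125·0.169) − 0.57 = -0.4855.
Option 2: r to a grandoffspring = 0.25.
Option 2: r to a half-sibling = 0.25.
Option 2: Σ r·B − C = (2·0.25·0.487 + 4·0.25·0.385) − 0.023 = 0.6055.
Option 2 has the higher net inclusive-fitness payoff.

Option 2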